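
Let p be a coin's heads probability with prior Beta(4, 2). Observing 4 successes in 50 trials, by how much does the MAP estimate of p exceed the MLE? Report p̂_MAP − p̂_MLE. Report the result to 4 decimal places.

MAP − MLE = 0.0496

Posterior is Beta(8, 48); MAP = (8−1)/(56−2) = 7/54 ≈ 0.12963.
MLE ignores the prior: p̂_MLE = k/n = 4/50 ≈ 0.08000.
Difference = 7/54 − 4/50 = 67/1350 ≈ 0.0496.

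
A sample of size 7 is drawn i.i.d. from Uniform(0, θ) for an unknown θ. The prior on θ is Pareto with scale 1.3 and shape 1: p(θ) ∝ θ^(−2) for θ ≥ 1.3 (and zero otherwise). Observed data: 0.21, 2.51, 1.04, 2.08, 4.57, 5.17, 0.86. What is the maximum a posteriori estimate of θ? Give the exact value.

The Uniform(0, θ) likelihood is θ^(−n) for θ ≥ max(xᵢ), zero otherwise. Here max(xᵢ) = 5.17.
Posterior ∝ θ^(−2) · θ^(−7) = θ^(−9) on θ ≥ max(1.3, 5.17) = 5.17.
This density is strictly decreasing in θ, so the posterior mode lies at the lower boundary of the support.

θ̂_MAP = 5.17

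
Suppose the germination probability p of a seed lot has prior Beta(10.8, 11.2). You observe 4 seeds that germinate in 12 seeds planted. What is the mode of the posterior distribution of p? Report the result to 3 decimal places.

Prior: Beta(10.8, 11.2).
Data: 4 successes in 12 trials. The binomial likelihood contributes p^4(1−p)^8, so the posterior is Beta(10.8+4, 11.2+8) = Beta(14.8, 19.2).
For Beta(a, b) with a, b > 1 the mode is (a−1)/(a+b−2) = 13.8/32 ≈ 0.431.

p̂_MAP = 0.431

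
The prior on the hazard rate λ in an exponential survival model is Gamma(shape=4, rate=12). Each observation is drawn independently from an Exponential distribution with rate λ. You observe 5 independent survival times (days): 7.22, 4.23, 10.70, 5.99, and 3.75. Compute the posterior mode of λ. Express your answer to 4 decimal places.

The Exponential(rate=λ) likelihood is ∝ λ^n e^(−λΣtᵢ). Here n = 5 and Σtᵢ = 7.22 + 4.23 + 10.70 + 5.99 + 3.75 = 31.89.
Posterior ∝ λ^3e^(−12λ) · λ^5e^(−31.89λ) = λ^8e^(−43.89λ), i.e. Gamma(9, 43.89).
Mode = (a−1)/b = 8/43.89 ≈ 0.1823.

λ̂_MAP = 0.1823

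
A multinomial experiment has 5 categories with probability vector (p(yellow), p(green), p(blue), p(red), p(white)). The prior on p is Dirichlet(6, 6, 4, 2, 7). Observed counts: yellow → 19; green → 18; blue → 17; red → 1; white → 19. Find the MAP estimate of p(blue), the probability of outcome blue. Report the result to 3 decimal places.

The posterior is Dirichlet(αᵢ + nᵢ) = Dirichlet(25, 24, 21, 3, 26).
For a Dirichlet(a₁,…,a_K) with all aᵢ > 1, the mode has j-th component (aⱼ − 1)/(Σaᵢ − K).
Here Σaᵢ = 99 and K = 5, so p(blue) = (21 − 1)/(99 − 5) = 20/94 ≈ 0.213.

MAP estimate of p(blue) = 0.213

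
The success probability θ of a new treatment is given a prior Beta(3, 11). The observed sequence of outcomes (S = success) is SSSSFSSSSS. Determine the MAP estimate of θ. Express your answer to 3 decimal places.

θ̂_MAP = 0.500

Prior: Beta(3, 11).
Data: 9 successes in 10 trials (from the sequence). The binomial likelihood contributes θ^9(1−θ)^1, so the posterior is Beta(3+9, 11+1) = Beta(12, 12).
For Beta(a, b) with a, b > 1 the mode is (a−1)/(a+b−2) = 11/22 ≈ 0.500.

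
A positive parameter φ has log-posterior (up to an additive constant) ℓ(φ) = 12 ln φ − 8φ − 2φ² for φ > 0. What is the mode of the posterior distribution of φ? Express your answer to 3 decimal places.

ℓ'(φ) = 12/φ − 8 − 4φ. Setting this to zero and multiplying by φ: 4φ² + 8φ − 12 = 0.
φ = (−8 + √(8² + 4·4·12)) / (2·4) = (−8 + √256) / 8 = (−8 + 16)/8 = 1.
ℓ''(φ) = −12/φ² − 4 < 0, confirming a maximum.

φ̂_MAP = 1.000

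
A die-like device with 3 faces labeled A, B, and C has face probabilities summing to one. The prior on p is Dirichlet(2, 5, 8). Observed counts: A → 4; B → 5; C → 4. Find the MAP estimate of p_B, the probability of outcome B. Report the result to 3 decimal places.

MAP estimate of p_B = 0.360

The posterior is Dirichlet(αᵢ + nᵢ) = Dirichlet(6, 10, 12).
For a Dirichlet(a₁,…,a_K) with all aᵢ > 1, the mode has j-th component (aⱼ − 1)/(Σaᵢ − K).
Here Σaᵢ = 28 and K = 3, so p_B = (10 − 1)/(28 − 3) = 9/25 ≈ 0.360.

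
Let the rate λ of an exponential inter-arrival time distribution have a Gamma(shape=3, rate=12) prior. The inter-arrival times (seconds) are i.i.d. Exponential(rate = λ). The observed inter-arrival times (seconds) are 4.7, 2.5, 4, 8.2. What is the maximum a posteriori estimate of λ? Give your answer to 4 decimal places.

The Exponential(rate=λ) likelihood is ∝ λ^n e^(−λΣtᵢ). Here n = 4 and Σtᵢ = 4.7 + 2.5 + 4 + 8.2 = 19.4.
Posterior ∝ λ^2e^(−12λ) · λ^4e^(−19.4λ) = λ^6e^(−31.4λ), i.e. Gamma(7, 31.4).
Mode = (a−1)/b = 6/31.4 ≈ 0.1911.

λ̂_MAP = 0.1911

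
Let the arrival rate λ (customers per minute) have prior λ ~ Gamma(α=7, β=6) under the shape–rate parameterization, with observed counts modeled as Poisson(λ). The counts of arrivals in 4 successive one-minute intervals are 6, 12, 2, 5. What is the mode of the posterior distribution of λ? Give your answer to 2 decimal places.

λ̂_MAP = 3.10

Σxᵢ = 6+12+2+5 = 25, with n = 4.
Posterior ∝ λ^6e^(−6λ) · λ^25e^(−4λ) = λ^31e^(−10λ), i.e. Gamma(shape=32, rate=10).
The mode of a Gamma(a, b) with a ≥ 1 (shape–rate) is (a−1)/b = 31/10 ≈ 3.10.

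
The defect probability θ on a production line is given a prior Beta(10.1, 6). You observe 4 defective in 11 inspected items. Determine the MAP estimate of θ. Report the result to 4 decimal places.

Prior: Beta(10.1, 6).
Data: 4 successes in 11 trials. The binomial likelihood contributes θ^4(1−θ)^7, so the posterior is Beta(10.1+4, 6+7) = Beta(14.1, 13).
For Beta(a, b) with a, b > 1 the mode is (a−1)/(a+b−2) = 13.1/25.1 ≈ 0.5219.

θ̂_MAP = 0.5219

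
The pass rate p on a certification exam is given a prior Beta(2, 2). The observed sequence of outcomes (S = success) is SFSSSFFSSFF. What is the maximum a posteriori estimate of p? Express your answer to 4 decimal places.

p̂_MAP = 0.5385

Prior: Beta(2, 2).
Data: 6 successes in 11 trials (from the sequence). The binomial likelihood contributes p^6(1−p)^5, so the posterior is Beta(2+6, 2+5) = Beta(8, 7).
For Beta(a, b) with a, b > 1 the mode is (a−1)/(a+b−2) = 7/13 ≈ 0.5385.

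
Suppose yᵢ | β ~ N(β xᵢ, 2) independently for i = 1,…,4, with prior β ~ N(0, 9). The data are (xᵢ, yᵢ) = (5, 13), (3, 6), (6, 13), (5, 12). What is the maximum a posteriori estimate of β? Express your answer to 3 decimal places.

β̂_MAP = 2.321

log p(β | y) = −Σ(yᵢ − βxᵢ)²/(2·2) − β²/(2·9) + const.
Setting the derivative to zero: Σxᵢ(yᵢ − βxᵢ)/2 − β/9 = 0, so β = Σxᵢyᵢ / (Σxᵢ² + σ²/τ²).
Σxᵢyᵢ = 5·13 + 3·6 + 6·13 + 5·12 = 221; Σxᵢ² = 95; σ²/τ² = 2/9.
β̂_MAP = 221 / (95 + 2/9) = 221/(857/9) = 1989/857 ≈ 2.321.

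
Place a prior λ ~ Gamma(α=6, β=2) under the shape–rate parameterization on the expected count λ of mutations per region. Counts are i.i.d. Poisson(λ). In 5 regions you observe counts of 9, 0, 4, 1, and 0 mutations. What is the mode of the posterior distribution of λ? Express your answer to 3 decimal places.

λ̂_MAP = 2.714

Σxᵢ = 9+0+4+1+0 = 14, with n = 5.
Posterior ∝ λ^5e^(−2λ) · λ^14e^(−5λ) = λ^19e^(−7λ), i.e. Gamma(shape=20, rate=7).
The mode of a Gamma(a, b) with a ≥ 1 (shape–rate) is (a−1)/b = 19/7 ≈ 2.714.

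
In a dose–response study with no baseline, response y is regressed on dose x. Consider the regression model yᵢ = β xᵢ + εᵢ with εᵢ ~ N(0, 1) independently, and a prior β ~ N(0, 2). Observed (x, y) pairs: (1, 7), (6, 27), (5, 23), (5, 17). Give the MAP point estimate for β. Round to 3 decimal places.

log p(β | y) = −Σ(yᵢ − βxᵢ)²/(2·1) − β²/(2·2) + const.
Setting the derivative to zero: Σxᵢ(yᵢ − βxᵢ)/1 − β/2 = 0, so β = Σxᵢyᵢ / (Σxᵢ² + σ²/τ²).
Σxᵢyᵢ = 1·7 + 6·27 + 5·23 + 5·17 = 369; Σxᵢ² = 87; σ²/τ² = 0.5.
β̂_MAP = 369 / (87 + 0.5) = 369/87.5 ≈ 4.217.

β̂_MAP = 4.217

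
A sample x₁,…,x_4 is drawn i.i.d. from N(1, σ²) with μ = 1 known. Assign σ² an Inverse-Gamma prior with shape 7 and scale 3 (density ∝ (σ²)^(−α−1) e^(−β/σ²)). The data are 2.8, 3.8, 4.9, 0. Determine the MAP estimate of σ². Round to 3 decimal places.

Sum of squared deviations about the known mean: SS = (2.8−1)² + (3.8−1)² + (4.9−1)² + (0−1)² = 27.29.
The Normal likelihood contributes (σ²)^(−n/2) exp(−SS/(2σ²)), so the posterior is Inverse-Gamma(α + n/2, β + SS/2) = Inverse-Gamma(9, 16.645).
The mode of Inverse-Gamma(a, b) is b/(a+1) = 16.645/10 ≈ 1.665.

σ̂²_MAP = 1.665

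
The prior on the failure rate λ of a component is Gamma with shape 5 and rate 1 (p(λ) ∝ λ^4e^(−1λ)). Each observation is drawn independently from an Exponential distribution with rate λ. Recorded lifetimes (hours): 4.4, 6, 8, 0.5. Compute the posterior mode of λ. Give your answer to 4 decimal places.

λ̂_MAP = 0.4020

The Exponential(rate=λ) likelihood is ∝ λ^n e^(−λΣtᵢ). Here n = 4 and Σtᵢ = 4.4 + 6 + 8 + 0.5 = 18.9.
Posterior ∝ λ^4e^(−1λ) · λ^4e^(−18.9λ) = λ^8e^(−19.9λ), i.e. Gamma(9, 19.9).
Mode = (a−1)/b = 8/19.9 ≈ 0.4020.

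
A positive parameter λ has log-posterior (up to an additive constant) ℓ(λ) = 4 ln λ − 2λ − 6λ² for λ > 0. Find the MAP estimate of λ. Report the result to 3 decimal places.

ℓ'(λ) = 4/λ − 2 − 12λ. Setting this to zero and multiplying by λ: 12λ² + 2λ − 4 = 0.
λ = (−2 + √(2² + 4·12·4)) / (2·12) = (−2 + √196) / 24 = (−2 + 14)/24 = 1/2.
ℓ''(λ) = −4/λ² − 12 < 0, confirming a maximum.

λ̂_MAP = 0.500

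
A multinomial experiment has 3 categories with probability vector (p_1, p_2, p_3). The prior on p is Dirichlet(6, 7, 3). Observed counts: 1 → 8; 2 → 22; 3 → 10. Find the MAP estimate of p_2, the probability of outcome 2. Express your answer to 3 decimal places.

MAP estimate: 0.528

The posterior is Dirichlet(αᵢ + nᵢ) = Dirichlet(14, 29, 13).
For a Dirichlet(a₁,…,a_K) with all aᵢ > 1, the mode has j-th component (aⱼ − 1)/(Σaᵢ − K).
Here Σaᵢ = 56 and K = 3, so p_2 = (29 − 1)/(56 − 3) = 28/53 ≈ 0.528.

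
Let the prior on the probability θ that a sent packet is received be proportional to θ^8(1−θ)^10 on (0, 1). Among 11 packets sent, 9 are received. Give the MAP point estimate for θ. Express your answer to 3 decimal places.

The prior density ∝ θ^8(1−θ)^10 is the kernel of Beta(9, 11).
Data: 9 successes in 11 trials. The binomial likelihood contributes θ^9(1−θ)^2, so the posterior is Beta(9+9, 11+2) = Beta(18, 13).
For Beta(a, b) with a, b > 1 the mode is (a−1)/(a+b−2) = 17/29 ≈ 0.586.

θ̂_MAP = 0.586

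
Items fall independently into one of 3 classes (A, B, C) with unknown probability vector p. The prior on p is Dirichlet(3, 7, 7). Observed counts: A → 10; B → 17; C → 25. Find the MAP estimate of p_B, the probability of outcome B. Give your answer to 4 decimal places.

MAP estimate of p_B = 0.3485

The posterior is Dirichlet(αᵢ + nᵢ) = Dirichlet(13, 24, 32).
For a Dirichlet(a₁,…,a_K) with all aᵢ > 1, the mode has j-th component (aⱼ − 1)/(Σaᵢ − K).
Here Σaᵢ = 69 and K = 3, so p_B = (24 − 1)/(69 − 3) = 23/66 ≈ 0.3485.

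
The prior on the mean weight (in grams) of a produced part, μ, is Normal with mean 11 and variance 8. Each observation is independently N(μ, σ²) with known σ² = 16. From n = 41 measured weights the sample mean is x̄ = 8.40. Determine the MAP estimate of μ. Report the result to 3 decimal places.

μ̂_MAP = 8.521

n = 41, x̄ = 8.40.
For a Normal prior and Normal likelihood with known variance, the posterior is Normal; its mode equals its mean, the precision-weighted average.
Prior precision 1/σ₀² = 1/8 = 0.125; data precision n/σ² = 41/16 = 2.5625.
μ̂ = (0.125·11 + 2.5625·8.4) / (0.125 + 2.5625) = 22.9/2.6875 = 1832/215 ≈ 8.521.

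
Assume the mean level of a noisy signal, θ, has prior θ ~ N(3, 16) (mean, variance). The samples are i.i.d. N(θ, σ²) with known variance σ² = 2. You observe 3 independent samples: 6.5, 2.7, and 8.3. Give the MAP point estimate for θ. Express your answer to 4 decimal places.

θ̂_MAP = 5.7200

n = 3; x̄ = (6.5 + 2.7 + 8.3)/3 = 17.5/3 = 35/6 ≈ 5.8333.
For a Normal prior and Normal likelihood with known variance, the posterior is Normal; its mode equals its mean, the precision-weighted average.
Prior precision 1/σ₀² = 1/16 = 0.0625; data precision n/σ² = 3/2 = 1.5.
θ̂ = (0.0625·3 + 1.5·(35/6)) / (0.0625 + 1.5) = 8.9375/1.5625 = 5.7200.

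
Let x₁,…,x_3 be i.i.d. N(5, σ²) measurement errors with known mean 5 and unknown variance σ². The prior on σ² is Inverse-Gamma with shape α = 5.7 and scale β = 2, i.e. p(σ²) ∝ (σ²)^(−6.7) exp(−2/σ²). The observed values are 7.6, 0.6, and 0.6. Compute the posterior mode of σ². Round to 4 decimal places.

σ̂²_MAP = 3.0171

Sum of squared deviations about the known mean: SS = (7.6−5)² + (0.6−5)² + (0.6−5)² = 45.48.
The Normal likelihood contributes (σ²)^(−n/2) exp(−SS/(2σ²)), so the posterior is Inverse-Gamma(α + n/2, β + SS/2) = Inverse-Gamma(7.2, 24.74).
The mode of Inverse-Gamma(a, b) is b/(a+1) = 24.74/8.2 ≈ 3.0171.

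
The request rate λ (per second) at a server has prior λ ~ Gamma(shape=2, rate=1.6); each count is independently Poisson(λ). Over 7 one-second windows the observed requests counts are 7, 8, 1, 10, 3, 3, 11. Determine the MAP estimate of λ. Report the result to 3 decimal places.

Σxᵢ = 7+8+1+10+3+3+11 = 43, with n = 7.
Posterior ∝ λe^(−1.6λ) · λ^43e^(−7λ) = λ^44e^(−8.6λ), i.e. Gamma(shape=45, rate=8.6).
The mode of a Gamma(a, b) with a ≥ 1 (shape–rate) is (a−1)/b = 44/8.6 ≈ 5.116.

λ̂_MAP = 5.116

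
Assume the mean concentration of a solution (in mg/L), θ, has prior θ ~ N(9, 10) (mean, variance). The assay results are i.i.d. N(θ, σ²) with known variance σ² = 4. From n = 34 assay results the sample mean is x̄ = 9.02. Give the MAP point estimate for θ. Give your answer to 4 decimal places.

θ̂_MAP = 9.0198

n = 34, x̄ = 9.02.
For a Normal prior and Normal likelihood with known variance, the posterior is Normal; its mode equals its mean, the precision-weighted average.
Prior precision 1/σ₀² = 1/10 = 0.1; data precision n/σ² = 34/4 = 8.5.
θ̂ = (0.1·9 + 8.5·9.02) / (0.1 + 8.5) = 77.57/8.6 = 7757/860 ≈ 9.0198.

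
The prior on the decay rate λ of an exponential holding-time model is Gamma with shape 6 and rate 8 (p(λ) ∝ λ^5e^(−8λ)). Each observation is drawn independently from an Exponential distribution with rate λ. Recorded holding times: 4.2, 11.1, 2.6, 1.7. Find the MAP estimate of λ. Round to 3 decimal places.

The Exponential(rate=λ) likelihood is ∝ λ^n e^(−λΣtᵢ). Here n = 4 and Σtᵢ = 4.2 + 11.1 + 2.6 + 1.7 = 19.6.
Posterior ∝ λ^5e^(−8λ) · λ^4e^(−19.6λ) = λ^9e^(−27.6λ), i.e. Gamma(10, 27.6).
Mode = (a−1)/b = 9/27.6 ≈ 0.326.

λ̂_MAP = 0.326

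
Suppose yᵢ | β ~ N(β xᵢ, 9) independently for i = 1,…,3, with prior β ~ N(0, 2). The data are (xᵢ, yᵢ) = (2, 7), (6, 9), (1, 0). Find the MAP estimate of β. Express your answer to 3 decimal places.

β̂_MAP = 1.495

log p(β | y) = −Σ(yᵢ − βxᵢ)²/(2·9) − β²/(2·2) + const.
Setting the derivative to zero: Σxᵢ(yᵢ − βxᵢ)/9 − β/2 = 0, so β = Σxᵢyᵢ / (Σxᵢ² + σ²/τ²).
Σxᵢyᵢ = 2·7 + 6·9 + 1·0 = 68; Σxᵢ² = 41; σ²/τ² = 4.5.
β̂_MAP = 68 / (41 + 4.5) = 68/45.5 ≈ 1.495.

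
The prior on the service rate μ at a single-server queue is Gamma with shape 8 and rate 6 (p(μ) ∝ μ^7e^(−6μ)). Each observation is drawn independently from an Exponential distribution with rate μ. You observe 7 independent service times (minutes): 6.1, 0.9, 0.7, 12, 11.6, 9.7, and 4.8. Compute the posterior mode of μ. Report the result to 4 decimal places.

The Exponential(rate=μ) likelihood is ∝ μ^n e^(−μΣtᵢ). Here n = 7 and Σtᵢ = 6.1 + 0.9 + 0.7 + 12 + 11.6 + 9.7 + 4.8 = 45.8.
Posterior ∝ μ^7e^(−6μ) · μ^7e^(−45.8μ) = μ^14e^(−51.8μ), i.e. Gamma(15, 51.8).
Mode = (a−1)/b = 14/51.8 ≈ 0.2703.

μ̂_MAP = 0.2703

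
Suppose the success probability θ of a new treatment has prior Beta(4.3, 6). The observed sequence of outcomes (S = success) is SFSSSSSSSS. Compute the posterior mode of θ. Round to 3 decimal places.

Prior: Beta(4.3, 6).
Data: 9 successes in 10 trials (from the sequence). The binomial likelihood contributes θ^9(1−θ)^1, so the posterior is Beta(4.3+9, 6+1) = Beta(13.3, 7).
For Beta(a, b) with a, b > 1 the mode is (a−1)/(a+b−2) = 12.3/18.3 ≈ 0.672.

θ̂_MAP = 0.672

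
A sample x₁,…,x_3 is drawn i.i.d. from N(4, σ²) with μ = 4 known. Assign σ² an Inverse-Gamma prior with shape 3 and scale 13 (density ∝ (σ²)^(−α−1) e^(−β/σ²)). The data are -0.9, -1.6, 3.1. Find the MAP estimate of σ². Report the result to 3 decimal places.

Sum of squared deviations about the known mean: SS = (-0.9−4)² + (-1.6−4)² + (3.1−4)² = 56.18.
The Normal likelihood contributes (σ²)^(−n/2) exp(−SS/(2σ²)), so the posterior is Inverse-Gamma(α + n/2, β + SS/2) = Inverse-Gamma(4.5, 41.09).
The mode of Inverse-Gamma(a, b) is b/(a+1) = 41.09/5.5 ≈ 7.471.

σ̂²_MAP = 7.471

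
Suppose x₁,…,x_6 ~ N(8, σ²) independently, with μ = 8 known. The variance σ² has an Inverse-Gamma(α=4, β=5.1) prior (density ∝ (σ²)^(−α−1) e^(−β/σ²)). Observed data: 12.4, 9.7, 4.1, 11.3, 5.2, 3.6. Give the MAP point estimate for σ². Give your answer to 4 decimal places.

σ̂²_MAP = 5.3594

Sum of squared deviations about the known mean: SS = (12.4−8)² + (9.7−8)² + (4.1−8)² + (11.3−8)² + (5.2−8)² + (3.6−8)² = 75.55.
The Normal likelihood contributes (σ²)^(−n/2) exp(−SS/(2σ²)), so the posterior is Inverse-Gamma(α + n/2, β + SS/2) = Inverse-Gamma(7, 42.875).
The mode of Inverse-Gamma(a, b) is b/(a+1) = 42.875/8 ≈ 5.3594.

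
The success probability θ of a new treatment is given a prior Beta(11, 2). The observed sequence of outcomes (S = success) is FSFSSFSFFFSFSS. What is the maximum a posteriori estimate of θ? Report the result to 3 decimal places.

θ̂_MAP = 0.680

Prior: Beta(11, 2).
Data: 7 successes in 14 trials (from the sequence). The binomial likelihood contributes θ^7(1−θ)^7, so the posterior is Beta(11+7, 2+7) = Beta(18, 9).
For Beta(a, b) with a, b > 1 the mode is (a−1)/(a+b−2) = 17/25 ≈ 0.680.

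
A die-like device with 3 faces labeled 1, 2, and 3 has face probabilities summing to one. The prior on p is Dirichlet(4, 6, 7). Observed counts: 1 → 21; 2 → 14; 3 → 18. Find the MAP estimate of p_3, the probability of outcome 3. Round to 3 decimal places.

The posterior is Dirichlet(αᵢ + nᵢ) = Dirichlet(25, 20, 25).
For a Dirichlet(a₁,…,a_K) with all aᵢ > 1, the mode has j-th component (aⱼ − 1)/(Σaᵢ − K).
Here Σaᵢ = 70 and K = 3, so p_3 = (25 − 1)/(70 − 3) = 24/67 ≈ 0.358.

MAP estimate: 0.358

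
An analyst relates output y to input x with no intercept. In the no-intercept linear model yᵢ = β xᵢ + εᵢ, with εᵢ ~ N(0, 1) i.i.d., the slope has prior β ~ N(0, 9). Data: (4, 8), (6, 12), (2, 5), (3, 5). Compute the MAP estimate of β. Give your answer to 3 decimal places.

log p(β | y) = −Σ(yᵢ − βxᵢ)²/(2·1) − β²/(2·9) + const.
Setting the derivative to zero: Σxᵢ(yᵢ − βxᵢ)/1 − β/9 = 0, so β = Σxᵢyᵢ / (Σxᵢ² + σ²/τ²).
Σxᵢyᵢ = 4·8 + 6·12 + 2·5 + 3·5 = 129; Σxᵢ² = 65; σ²/τ² = 1/9.
β̂_MAP = 129 / (65 + 1/9) = 129/(586/9) = 1161/586 ≈ 1.981.

β̂_MAP = 1.981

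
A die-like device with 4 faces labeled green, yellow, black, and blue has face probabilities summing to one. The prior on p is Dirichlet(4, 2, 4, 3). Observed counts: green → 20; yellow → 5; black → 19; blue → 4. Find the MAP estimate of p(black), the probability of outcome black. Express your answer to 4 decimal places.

The posterior is Dirichlet(αᵢ + nᵢ) = Dirichlet(24, 7, 23, 7).
For a Dirichlet(a₁,…,a_K) with all aᵢ > 1, the mode has j-th component (aⱼ − 1)/(Σaᵢ − K).
Here Σaᵢ = 61 and K = 4, so p(black) = (23 − 1)/(61 − 4) = 22/57 ≈ 0.3860.

MAP estimate of p(black) = 0.3860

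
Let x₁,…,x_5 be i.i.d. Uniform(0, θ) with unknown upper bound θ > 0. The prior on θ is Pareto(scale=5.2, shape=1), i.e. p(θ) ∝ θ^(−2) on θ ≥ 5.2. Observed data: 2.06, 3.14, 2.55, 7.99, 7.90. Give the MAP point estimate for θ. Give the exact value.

The Uniform(0, θ) likelihood is θ^(−n) for θ ≥ max(xᵢ), zero otherwise. Here max(xᵢ) = 7.99.
Posterior ∝ θ^(−2) · θ^(−5) = θ^(−7) on θ ≥ max(5.2, 7.99) = 7.99.
This density is strictly decreasing in θ, so the posterior mode lies at the lower boundary of the support.

θ̂_MAP = 7.99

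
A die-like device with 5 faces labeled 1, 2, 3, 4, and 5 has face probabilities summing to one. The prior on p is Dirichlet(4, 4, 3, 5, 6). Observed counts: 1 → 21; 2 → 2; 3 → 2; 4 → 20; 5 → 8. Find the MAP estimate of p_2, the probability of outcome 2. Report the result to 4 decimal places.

MAP estimate: 0.0714

The posterior is Dirichlet(αᵢ + nᵢ) = Dirichlet(25, 6, 5, 25, 14).
For a Dirichlet(a₁,…,a_K) with all aᵢ > 1, the mode has j-th component (aⱼ − 1)/(Σaᵢ − K).
Here Σaᵢ = 75 and K = 5, so p_2 = (6 − 1)/(75 − 5) = 5/70 ≈ 0.0714.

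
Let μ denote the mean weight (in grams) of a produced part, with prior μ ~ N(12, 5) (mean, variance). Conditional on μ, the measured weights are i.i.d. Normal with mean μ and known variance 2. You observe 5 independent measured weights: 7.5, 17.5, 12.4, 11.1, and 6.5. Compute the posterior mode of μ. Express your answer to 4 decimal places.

n = 5; x̄ = (7.5 + 17.5 + 12.4 + 11.1 + 6.5)/5 = 55/5 = 11.
For a Normal prior and Normal likelihood with known variance, the posterior is Normal; its mode equals its mean, the precision-weighted average.
Prior precision 1/σ₀² = 1/5 = 0.2; data precision n/σ² = 5/2 = 2.5.
μ̂ = (0.2·12 + 2.5·11) / (0.2 + 2.5) = 29.9/2.7 = 299/27 ≈ 11.0741.

μ̂_MAP = 11.0741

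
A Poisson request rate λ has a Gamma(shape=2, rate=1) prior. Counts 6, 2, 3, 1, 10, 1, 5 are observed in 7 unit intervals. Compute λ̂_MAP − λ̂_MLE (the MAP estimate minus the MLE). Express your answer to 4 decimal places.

Σxᵢ = 28. Posterior is Gamma(30, 8); MAP = (30−1)/8 = 29/8 ≈ 3.62500.
MLE = x̄ = 28/7 ≈ 4.00000.
Difference = 29/8 − 28/7 = -3/8 ≈ -0.3750.

MAP − MLE = -0.3750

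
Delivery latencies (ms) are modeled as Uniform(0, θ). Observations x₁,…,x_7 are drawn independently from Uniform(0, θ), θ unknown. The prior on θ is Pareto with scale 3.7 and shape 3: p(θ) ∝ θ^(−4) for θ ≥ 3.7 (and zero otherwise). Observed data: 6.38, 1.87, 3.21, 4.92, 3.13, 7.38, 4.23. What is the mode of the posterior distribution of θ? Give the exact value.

The Uniform(0, θ) likelihood is θ^(−n) for θ ≥ max(xᵢ), zero otherwise. Here max(xᵢ) = 7.38.
Posterior ∝ θ^(−4) · θ^(−7) = θ^(−11) on θ ≥ max(3.7, 7.38) = 7.38.
This density is strictly decreasing in θ, so the posterior mode lies at the lower boundary of the support.

θ̂_MAP = 7.38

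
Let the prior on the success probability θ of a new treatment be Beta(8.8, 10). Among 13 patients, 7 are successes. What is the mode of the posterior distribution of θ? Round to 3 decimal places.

Prior: Beta(8.8, 10).
Data: 7 successes in 13 trials. The binomial likelihood contributes θ^7(1−θ)^6, so the posterior is Beta(8.8+7, 10+6) = Beta(15.8, 16).
For Beta(a, b) with a, b > 1 the mode is (a−1)/(a+b−2) = 14.8/29.8 ≈ 0.497.

θ̂_MAP = 0.497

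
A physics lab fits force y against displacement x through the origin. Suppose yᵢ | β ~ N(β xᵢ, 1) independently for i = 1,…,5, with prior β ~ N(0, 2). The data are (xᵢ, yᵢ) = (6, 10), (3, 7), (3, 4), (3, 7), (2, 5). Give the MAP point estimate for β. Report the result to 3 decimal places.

β̂_MAP = 1.837

log p(β | y) = −Σ(yᵢ − βxᵢ)²/(2·1) − β²/(2·2) + const.
Setting the derivative to zero: Σxᵢ(yᵢ − βxᵢ)/1 − β/2 = 0, so β = Σxᵢyᵢ / (Σxᵢ² + σ²/τ²).
Σxᵢyᵢ = 6·10 + 3·7 + 3·4 + 3·7 + 2·5 = 124; Σxᵢ² = 67; σ²/τ² = 0.5.
β̂_MAP = 124 / (67 + 0.5) = 124/67.5 ≈ 1.837.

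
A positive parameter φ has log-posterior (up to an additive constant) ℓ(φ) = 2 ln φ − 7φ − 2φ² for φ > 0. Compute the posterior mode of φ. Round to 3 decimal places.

ℓ'(φ) = 2/φ − 7 − 4φ. Setting this to zero and multiplying by φ: 4φ² + 7φ − 2 = 0.
φ = (−7 + √(7² + 4·4·2)) / (2·4) = (−7 + √81) / 8 = (−7 + 9)/8 = 1/4.
ℓ''(φ) = −2/φ² − 4 < 0, confirming a maximum.

φ̂_MAP = 0.250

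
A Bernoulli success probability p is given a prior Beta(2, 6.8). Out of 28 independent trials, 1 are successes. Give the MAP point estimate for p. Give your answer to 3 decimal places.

p̂_MAP = 0.057

Prior: Beta(2, 6.8).
Data: 1 success in 28 trials. The binomial likelihood contributes p(1−p)^27, so the posterior is Beta(2+1, 6.8+27) = Beta(3, 33.8).
For Beta(a, b) with a, b > 1 the mode is (a−1)/(a+b−2) = 2/34.8 ≈ 0.057.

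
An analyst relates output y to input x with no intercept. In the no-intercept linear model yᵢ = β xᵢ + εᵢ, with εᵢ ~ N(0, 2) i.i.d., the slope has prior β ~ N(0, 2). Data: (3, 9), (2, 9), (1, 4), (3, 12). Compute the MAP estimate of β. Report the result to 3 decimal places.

β̂_MAP = 3.542

log p(β | y) = −Σ(yᵢ − βxᵢ)²/(2·2) − β²/(2·2) + const.
Setting the derivative to zero: Σxᵢ(yᵢ − βxᵢ)/2 − β/2 = 0, so β = Σxᵢyᵢ / (Σxᵢ² + σ²/τ²).
Σxᵢyᵢ = 3·9 + 2·9 + 1·4 + 3·12 = 85; Σxᵢ² = 23; σ²/τ² = 1.
β̂_MAP = 85 / (23 + 1) = 85/24 ≈ 3.542.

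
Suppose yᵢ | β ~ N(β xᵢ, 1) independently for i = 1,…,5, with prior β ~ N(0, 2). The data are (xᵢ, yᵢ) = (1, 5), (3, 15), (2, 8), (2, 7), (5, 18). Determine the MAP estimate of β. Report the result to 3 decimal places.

log p(β | y) = −Σ(yᵢ − βxᵢ)²/(2·1) − β²/(2·2) + const.
Setting the derivative to zero: Σxᵢ(yᵢ − βxᵢ)/1 − β/2 = 0, so β = Σxᵢyᵢ / (Σxᵢ² + σ²/τ²).
Σxᵢyᵢ = 1·5 + 3·15 + 2·8 + 2·7 + 5·18 = 170; Σxᵢ² = 43; σ²/τ² = 0.5.
β̂_MAP = 170 / (43 + 0.5) = 170/43.5 ≈ 3.908.

β̂_MAP = 3.908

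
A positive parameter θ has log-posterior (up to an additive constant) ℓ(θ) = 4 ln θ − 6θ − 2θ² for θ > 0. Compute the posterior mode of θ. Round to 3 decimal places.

ℓ'(θ) = 4/θ − 6 − 4θ. Setting this to zero and multiplying by θ: 4θ² + 6θ − 4 = 0.
θ = (−6 + √(6² + 4·4·4)) / (2·4) = (−6 + √100) / 8 = (−6 + 10)/8 = 1/2.
ℓ''(θ) = −4/θ² − 4 < 0, confirming a maximum.

θ̂_MAP = 0.500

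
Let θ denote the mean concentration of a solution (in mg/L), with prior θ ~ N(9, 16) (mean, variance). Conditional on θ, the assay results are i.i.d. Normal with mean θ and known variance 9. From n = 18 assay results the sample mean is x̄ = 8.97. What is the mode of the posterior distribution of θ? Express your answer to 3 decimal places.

θ̂_MAP = 8.971

n = 18, x̄ = 8.97.
For a Normal prior and Normal likelihood with known variance, the posterior is Normal; its mode equals its mean, the precision-weighted average.
Prior precision 1/σ₀² = 1/16 = 0.0625; data precision n/σ² = 18/9 = 2.
θ̂ = (0.0625·9 + 2·8.97) / (0.0625 + 2) = 18.5025/2.0625 = 2467/275 ≈ 8.971.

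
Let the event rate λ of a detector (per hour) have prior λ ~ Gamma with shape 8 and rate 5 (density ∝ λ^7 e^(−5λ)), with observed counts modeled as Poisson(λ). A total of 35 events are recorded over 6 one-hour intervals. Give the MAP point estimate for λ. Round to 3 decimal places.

λ̂_MAP = 3.818

Σxᵢ = 35, n = 6.
Posterior ∝ λ^7e^(−5λ) · λ^35e^(−6λ) = λ^42e^(−11λ), i.e. Gamma(shape=43, rate=11).
The mode of a Gamma(a, b) with a ≥ 1 (shape–rate) is (a−1)/b = 42/11 ≈ 3.818.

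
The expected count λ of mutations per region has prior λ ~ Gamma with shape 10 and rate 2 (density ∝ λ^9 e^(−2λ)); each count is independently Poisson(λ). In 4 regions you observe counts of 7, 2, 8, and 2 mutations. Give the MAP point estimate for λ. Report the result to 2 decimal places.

Σxᵢ = 7+2+8+2 = 19, with n = 4.
Posterior ∝ λ^9e^(−2λ) · λ^19e^(−4λ) = λ^28e^(−6λ), i.e. Gamma(shape=29, rate=6).
The mode of a Gamma(a, b) with a ≥ 1 (shape–rate) is (a−1)/b = 28/6 ≈ 4.67.

λ̂_MAP = 4.67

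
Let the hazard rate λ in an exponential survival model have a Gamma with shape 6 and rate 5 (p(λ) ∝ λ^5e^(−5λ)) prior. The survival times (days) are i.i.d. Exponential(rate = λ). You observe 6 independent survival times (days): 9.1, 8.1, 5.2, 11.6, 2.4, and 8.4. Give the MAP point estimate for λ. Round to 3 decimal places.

λ̂_MAP = 0.221

The Exponential(rate=λ) likelihood is ∝ λ^n e^(−λΣtᵢ). Here n = 6 and Σtᵢ = 9.1 + 8.1 + 5.2 + 11.6 + 2.4 + 8.4 = 44.8.
Posterior ∝ λ^5e^(−5λ) · λ^6e^(−44.8λ) = λ^11e^(−49.8λ), i.e. Gamma(12, 49.8).
Mode = (a−1)/b = 11/49.8 ≈ 0.221.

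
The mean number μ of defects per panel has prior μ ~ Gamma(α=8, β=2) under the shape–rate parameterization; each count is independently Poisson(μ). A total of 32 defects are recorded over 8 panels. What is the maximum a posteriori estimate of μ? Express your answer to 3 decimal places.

Σxᵢ = 32, n = 8.
Posterior ∝ μ^7e^(−2μ) · μ^32e^(−8μ) = μ^39e^(−10μ), i.e. Gamma(shape=40, rate=10).
The mode of a Gamma(a, b) with a ≥ 1 (shape–rate) is (a−1)/b = 39/10 ≈ 3.900.

μ̂_MAP = 3.900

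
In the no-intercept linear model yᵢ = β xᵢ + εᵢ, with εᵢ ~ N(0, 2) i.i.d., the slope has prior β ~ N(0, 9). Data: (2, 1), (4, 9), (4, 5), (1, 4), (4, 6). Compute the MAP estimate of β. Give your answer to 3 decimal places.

β̂_MAP = 1.616

log p(β | y) = −Σ(yᵢ − βxᵢ)²/(2·2) − β²/(2·9) + const.
Setting the derivative to zero: Σxᵢ(yᵢ − βxᵢ)/2 − β/9 = 0, so β = Σxᵢyᵢ / (Σxᵢ² + σ²/τ²).
Σxᵢyᵢ = 2·1 + 4·9 + 4·5 + 1·4 + 4·6 = 86; Σxᵢ² = 53; σ²/τ² = 2/9.
β̂_MAP = 86 / (53 + 2/9) = 86/(479/9) = 774/479 ≈ 1.616.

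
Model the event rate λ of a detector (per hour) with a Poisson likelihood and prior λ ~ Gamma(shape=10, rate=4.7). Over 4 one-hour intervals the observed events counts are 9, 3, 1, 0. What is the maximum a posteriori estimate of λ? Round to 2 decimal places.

Σxᵢ = 9+3+1+0 = 13, with n = 4.
Posterior ∝ λ^9e^(−4.7λ) · λ^13e^(−4λ) = λ^22e^(−8.7λ), i.e. Gamma(shape=23, rate=8.7).
The mode of a Gamma(a, b) with a ≥ 1 (shape–rate) is (a−1)/b = 22/8.7 ≈ 2.53.

λ̂_MAP = 2.53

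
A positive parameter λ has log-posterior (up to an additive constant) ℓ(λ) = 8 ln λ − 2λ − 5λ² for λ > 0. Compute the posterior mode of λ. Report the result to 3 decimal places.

ℓ'(λ) = 8/λ − 2 − 10λ. Setting this to zero and multiplying by λ: 10λ² + 2λ − 8 = 0.
λ = (−2 + √(2² + 4·10·8)) / (2·10) = (−2 + √324) / 20 = (−2 + 18)/20 = 4/5.
ℓ''(λ) = −8/λ² − 10 < 0, confirming a maximum.

λ̂_MAP = 0.800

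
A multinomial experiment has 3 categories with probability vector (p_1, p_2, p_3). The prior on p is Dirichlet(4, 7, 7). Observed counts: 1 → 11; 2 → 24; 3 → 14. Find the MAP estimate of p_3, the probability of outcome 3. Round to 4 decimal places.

MAP estimate: 0.3125

The posterior is Dirichlet(αᵢ + nᵢ) = Dirichlet(15, 31, 21).
For a Dirichlet(a₁,…,a_K) with all aᵢ > 1, the mode has j-th component (aⱼ − 1)/(Σaᵢ − K).
Here Σaᵢ = 67 and K = 3, so p_3 = (21 − 1)/(67 − 3) = 20/64 ≈ 0.3125.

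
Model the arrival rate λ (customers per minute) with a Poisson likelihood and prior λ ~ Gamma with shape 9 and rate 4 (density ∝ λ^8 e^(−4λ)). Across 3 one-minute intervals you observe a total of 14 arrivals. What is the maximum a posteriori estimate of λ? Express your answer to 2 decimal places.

Σxᵢ = 14, n = 3.
Posterior ∝ λ^8e^(−4λ) · λ^14e^(−3λ) = λ^22e^(−7λ), i.e. Gamma(shape=23, rate=7).
The mode of a Gamma(a, b) with a ≥ 1 (shape–rate) is (a−1)/b = 22/7 ≈ 3.14.

λ̂_MAP = 3.14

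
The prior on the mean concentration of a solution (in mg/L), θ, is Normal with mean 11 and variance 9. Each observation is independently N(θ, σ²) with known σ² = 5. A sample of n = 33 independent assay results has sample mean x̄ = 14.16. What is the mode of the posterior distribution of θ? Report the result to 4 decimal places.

n = 33, x̄ = 14.16.
For a Normal prior and Normal likelihood with known variance, the posterior is Normal; its mode equals its mean, the precision-weighted average.
Prior precision 1/σ₀² = 1/9; data precision n/σ² = 33/5 = 6.6.
θ̂ = ((1/9)·11 + 6.6·14.16) / (1/9 + 6.6) = (106513/1125)/(302/45) = 106513/7550 ≈ 14.1077.

θ̂_MAP = 14.1077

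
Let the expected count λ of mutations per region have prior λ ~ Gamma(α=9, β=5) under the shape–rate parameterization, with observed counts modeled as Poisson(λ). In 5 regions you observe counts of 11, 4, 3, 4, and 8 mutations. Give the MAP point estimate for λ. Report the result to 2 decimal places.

Σxᵢ = 11+4+3+4+8 = 30, with n = 5.
Posterior ∝ λ^8e^(−5λ) · λ^30e^(−5λ) = λ^38e^(−10λ), i.e. Gamma(shape=39, rate=10).
The mode of a Gamma(a, b) with a ≥ 1 (shape–rate) is (a−1)/b = 38/10 ≈ 3.80.

λ̂_MAP = 3.80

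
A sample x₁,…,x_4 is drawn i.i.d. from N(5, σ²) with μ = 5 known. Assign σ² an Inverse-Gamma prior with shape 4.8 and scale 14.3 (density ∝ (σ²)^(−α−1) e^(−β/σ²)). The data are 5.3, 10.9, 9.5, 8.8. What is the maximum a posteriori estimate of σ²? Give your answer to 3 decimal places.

Sum of squared deviations about the known mean: SS = (5.3−5)² + (10.9−5)² + (9.5−5)² + (8.8−5)² = 69.59.
The Normal likelihood contributes (σ²)^(−n/2) exp(−SS/(2σ²)), so the posterior is Inverse-Gamma(α + n/2, β + SS/2) = Inverse-Gamma(6.8, 49.095).
The mode of Inverse-Gamma(a, b) is b/(a+1) = 49.095/7.8 ≈ 6.294.

σ̂²_MAP = 6.294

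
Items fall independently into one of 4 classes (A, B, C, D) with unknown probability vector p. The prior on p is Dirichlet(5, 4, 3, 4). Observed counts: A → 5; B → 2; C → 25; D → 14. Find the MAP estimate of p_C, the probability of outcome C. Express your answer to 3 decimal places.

MAP estimate of p_C = 0.466

The posterior is Dirichlet(αᵢ + nᵢ) = Dirichlet(10, 6, 28, 18).
For a Dirichlet(a₁,…,a_K) with all aᵢ > 1, the mode has j-th component (aⱼ − 1)/(Σaᵢ − K).
Here Σaᵢ = 62 and K = 4, so p_C = (28 − 1)/(62 − 4) = 27/58 ≈ 0.466.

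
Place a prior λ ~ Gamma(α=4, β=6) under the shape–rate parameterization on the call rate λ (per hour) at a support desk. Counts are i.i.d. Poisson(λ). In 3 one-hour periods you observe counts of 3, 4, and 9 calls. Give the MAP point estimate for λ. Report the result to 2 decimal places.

λ̂_MAP = 2.11

Σxᵢ = 3+4+9 = 16, with n = 3.
Posterior ∝ λ^3e^(−6λ) · λ^16e^(−3λ) = λ^19e^(−9λ), i.e. Gamma(shape=20, rate=9).
The mode of a Gamma(a, b) with a ≥ 1 (shape–rate) is (a−1)/b = 19/9 ≈ 2.11.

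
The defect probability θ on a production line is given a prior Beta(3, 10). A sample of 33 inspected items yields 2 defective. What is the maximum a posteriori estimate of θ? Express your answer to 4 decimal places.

θ̂_MAP = 0.0909

Prior: Beta(3, 10).
Data: 2 successes in 33 trials. The binomial likelihood contributes θ^2(1−θ)^31, so the posterior is Beta(3+2, 10+31) = Beta(5, 41).
For Beta(a, b) with a, b > 1 the mode is (a−1)/(a+b−2) = 4/44 ≈ 0.0909.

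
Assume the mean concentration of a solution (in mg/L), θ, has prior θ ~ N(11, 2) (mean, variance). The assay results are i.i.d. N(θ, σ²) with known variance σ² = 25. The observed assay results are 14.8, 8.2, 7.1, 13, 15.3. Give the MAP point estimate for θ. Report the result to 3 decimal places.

n = 5; x̄ = (14.8 + 8.2 + 7.1 + 13 + 15.3)/5 = 58.4/5 = 11.68.
For a Normal prior and Normal likelihood with known variance, the posterior is Normal; its mode equals its mean, the precision-weighted average.
Prior precision 1/σ₀² = 1/2 = 0.5; data precision n/σ² = 5/25 = 0.2.
θ̂ = (0.5·11 + 0.2·11.68) / (0.5 + 0.2) = 7.836/0.7 = 1959/175 ≈ 11.194.

θ̂_MAP = 11.194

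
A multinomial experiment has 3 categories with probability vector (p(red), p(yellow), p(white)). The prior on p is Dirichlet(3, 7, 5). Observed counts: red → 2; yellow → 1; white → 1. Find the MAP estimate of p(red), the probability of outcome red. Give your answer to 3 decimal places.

The posterior is Dirichlet(αᵢ + nᵢ) = Dirichlet(5, 8, 6).
For a Dirichlet(a₁,…,a_K) with all aᵢ > 1, the mode has j-th component (aⱼ − 1)/(Σaᵢ − K).
Here Σaᵢ = 19 and K = 3, so p(red) = (5 − 1)/(19 − 3) = 4/16 ≈ 0.250.

MAP estimate of p(red) = 0.250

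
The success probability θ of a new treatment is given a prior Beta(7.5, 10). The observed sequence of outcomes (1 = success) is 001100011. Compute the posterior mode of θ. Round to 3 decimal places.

θ̂_MAP = 0.429

Prior: Beta(7.5, 10).
Data: 4 successes in 9 trials (from the sequence). The binomial likelihood contributes θ^4(1−θ)^5, so the posterior is Beta(7.5+4, 10+5) = Beta(11.5, 15).
For Beta(a, b) with a, b > 1 the mode is (a−1)/(a+b−2) = 10.5/24.5 ≈ 0.429.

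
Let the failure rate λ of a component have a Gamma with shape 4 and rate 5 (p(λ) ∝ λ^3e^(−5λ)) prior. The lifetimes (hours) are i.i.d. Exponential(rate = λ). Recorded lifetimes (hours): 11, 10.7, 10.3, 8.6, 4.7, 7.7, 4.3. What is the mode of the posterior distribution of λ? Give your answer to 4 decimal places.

λ̂_MAP = 0.1605

The Exponential(rate=λ) likelihood is ∝ λ^n e^(−λΣtᵢ). Here n = 7 and Σtᵢ = 11 + 10.7 + 10.3 + 8.6 + 4.7 + 7.7 + 4.3 = 57.3.
Posterior ∝ λ^3e^(−5λ) · λ^7e^(−57.3λ) = λ^10e^(−62.3λ), i.e. Gamma(11, 62.3).
Mode = (a−1)/b = 10/62.3 ≈ 0.1605.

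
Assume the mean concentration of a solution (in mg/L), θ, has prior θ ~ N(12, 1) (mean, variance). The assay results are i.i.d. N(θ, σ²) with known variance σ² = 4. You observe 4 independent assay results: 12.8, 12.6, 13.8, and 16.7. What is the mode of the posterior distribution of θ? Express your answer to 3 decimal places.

n = 4; x̄ = (12.8 + 12.6 + 13.8 + 16.7)/4 = 55.9/4 = 13.975.
For a Normal prior and Normal likelihood with known variance, the posterior is Normal; its mode equals its mean, the precision-weighted average.
Prior precision 1/σ₀² = 1/1 = 1; data precision n/σ² = 4/4 = 1.
θ̂ = (1·12 + 1·13.975) / (1 + 1) = 25.975/2 = 12.9875 ≈ 12.988.

θ̂_MAP = 12.988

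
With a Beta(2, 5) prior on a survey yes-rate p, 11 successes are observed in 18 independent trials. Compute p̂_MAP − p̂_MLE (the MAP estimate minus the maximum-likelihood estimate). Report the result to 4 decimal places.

Posterior is Beta(13, 12); MAP = (13−1)/(25−2) = 12/23 ≈ 0.52174.
MLE ignores the prior: p̂_MLE = k/n = 11/18 ≈ 0.61111.
Difference = 12/23 − 11/18 = -37/414 ≈ -0.0894.

MAP − MLE = -0.0894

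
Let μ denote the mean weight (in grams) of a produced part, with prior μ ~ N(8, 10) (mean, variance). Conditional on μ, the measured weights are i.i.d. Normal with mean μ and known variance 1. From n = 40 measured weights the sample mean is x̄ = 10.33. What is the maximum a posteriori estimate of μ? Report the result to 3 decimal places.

μ̂_MAP = 10.324

n = 40, x̄ = 10.33.
For a Normal prior and Normal likelihood with known variance, the posterior is Normal; its mode equals its mean, the precision-weighted average.
Prior precision 1/σ₀² = 1/10 = 0.1; data precision n/σ² = 40/1 = 40.
μ̂ = (0.1·8 + 40·10.33) / (0.1 + 40) = 414/40.1 = 4140/401 ≈ 10.324.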